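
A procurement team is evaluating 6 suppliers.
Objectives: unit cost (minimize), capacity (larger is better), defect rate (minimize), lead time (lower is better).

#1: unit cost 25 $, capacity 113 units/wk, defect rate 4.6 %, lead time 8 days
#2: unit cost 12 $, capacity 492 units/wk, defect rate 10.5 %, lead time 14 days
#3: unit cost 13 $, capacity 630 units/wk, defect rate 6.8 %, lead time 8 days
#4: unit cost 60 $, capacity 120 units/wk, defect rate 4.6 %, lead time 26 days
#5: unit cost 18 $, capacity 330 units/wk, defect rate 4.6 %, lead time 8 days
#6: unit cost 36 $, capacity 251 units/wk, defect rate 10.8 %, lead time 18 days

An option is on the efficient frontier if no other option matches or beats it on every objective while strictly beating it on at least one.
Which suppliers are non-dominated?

#1: dominated by #5 (unit cost 18≤25, capacity 330≥113, defect rate 4.6≤4.6, lead time 8≤8).
#2: not dominated (best unit cost).
#3: not dominated (best capacity).
#4: dominated by #5 (unit cost 18≤60, capacity 330≥120, defect rate 4.6≤4.6, lead time 8≤26).
#5: not dominated.
#6: dominated by #2 (unit cost 12≤36, capacity 492≥251, defect rate 10.5≤10.8, lead time 14≤18).

#2, #3, #5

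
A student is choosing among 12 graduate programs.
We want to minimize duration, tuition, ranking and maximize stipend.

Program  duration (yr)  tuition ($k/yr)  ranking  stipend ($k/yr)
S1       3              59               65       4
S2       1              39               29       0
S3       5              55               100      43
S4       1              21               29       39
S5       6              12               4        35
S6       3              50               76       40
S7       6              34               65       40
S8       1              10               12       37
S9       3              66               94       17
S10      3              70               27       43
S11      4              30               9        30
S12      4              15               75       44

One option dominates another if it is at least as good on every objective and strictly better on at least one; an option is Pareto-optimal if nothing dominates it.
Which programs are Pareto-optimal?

S4, S5, S6, S7, S8, S10, S11, S12

S1: dominated by S4 (duration 1≤3, tuition 21≤59, ranking 29≤65, stipend 39≥4).
S2: dominated by S4 (duration 1≤1, tuition 21≤39, ranking 29≤29, stipend 39≥0).
S3: dominated by S12 (duration 4≤5, tuition 15≤55, ranking 75≤100, stipend 44≥43).
S4: not dominated.
S5: not dominated (best ranking).
S6: not dominated.
S7: not dominated.
S8: not dominated (best tuition).
S9: dominated by S4 (duration 1≤3, tuition 21≤66, ranking 29≤94, stipend 39≥17).
S10: not dominated.
S11: not dominated.
S12: not dominated (best stipend).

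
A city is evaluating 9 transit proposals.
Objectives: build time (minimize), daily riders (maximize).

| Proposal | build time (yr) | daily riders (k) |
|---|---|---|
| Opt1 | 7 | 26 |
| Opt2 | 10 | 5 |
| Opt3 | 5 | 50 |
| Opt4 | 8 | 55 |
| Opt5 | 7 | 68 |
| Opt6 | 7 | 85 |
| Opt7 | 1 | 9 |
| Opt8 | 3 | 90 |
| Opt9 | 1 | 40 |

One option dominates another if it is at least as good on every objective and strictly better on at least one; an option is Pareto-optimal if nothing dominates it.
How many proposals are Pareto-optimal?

2

Opt1: dominated by Opt3 (build time 5≤7, daily riders 50≥26).
Opt2: dominated by Opt1 (build time 7≤10, daily riders 26≥5).
Opt3: dominated by Opt8 (build time 3≤5, daily riders 90≥50).
Opt4: dominated by Opt5 (build time 7≤8, daily riders 68≥55).
Opt5: dominated by Opt6 (build time 7≤7, daily riders 85≥68).
Opt6: dominated by Opt8 (build time 3≤7, daily riders 90≥85).
Opt7: dominated by Opt9 (build time 1≤1, daily riders 40≥9).
Opt8: not dominated (best daily riders).
Opt9: not dominated.
Pareto-optimal: Opt8, Opt9 → 2.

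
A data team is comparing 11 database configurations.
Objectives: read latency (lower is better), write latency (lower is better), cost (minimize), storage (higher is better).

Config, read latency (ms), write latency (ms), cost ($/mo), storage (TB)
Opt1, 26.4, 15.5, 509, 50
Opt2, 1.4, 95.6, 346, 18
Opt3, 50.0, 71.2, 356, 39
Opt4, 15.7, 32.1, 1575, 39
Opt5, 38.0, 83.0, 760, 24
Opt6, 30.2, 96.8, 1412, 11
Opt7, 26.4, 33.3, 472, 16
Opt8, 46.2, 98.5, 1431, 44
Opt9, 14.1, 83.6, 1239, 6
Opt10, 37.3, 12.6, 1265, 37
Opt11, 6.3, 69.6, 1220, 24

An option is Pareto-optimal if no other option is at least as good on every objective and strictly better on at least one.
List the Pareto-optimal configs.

Opt1: not dominated (best storage).
Opt2: not dominated (best read latency).
Opt3: not dominated.
Opt4: not dominated.
Opt5: dominated by Opt1 (read latency 26.4≤38.0, write latency 15.5≤83.0, cost 509≤760, storage 50≥24).
Opt6: dominated by Opt1 (read latency 26.4≤30.2, write latency 15.5≤96.8, cost 509≤1412, storage 50≥11).
Opt7: not dominated.
Opt8: dominated by Opt1 (read latency 26.4≤46.2, write latency 15.5≤98.5, cost 509≤1431, storage 50≥44).
Opt9: dominated by Opt11 (read latency 6.3≤14.1, write latency 69.6≤83.6, cost 1220≤1239, storage 24≥6).
Opt10: not dominated (best write latency).
Opt11: not dominated.

Opt1, Opt2, Opt3, Opt4, Opt7, Opt10, Opt11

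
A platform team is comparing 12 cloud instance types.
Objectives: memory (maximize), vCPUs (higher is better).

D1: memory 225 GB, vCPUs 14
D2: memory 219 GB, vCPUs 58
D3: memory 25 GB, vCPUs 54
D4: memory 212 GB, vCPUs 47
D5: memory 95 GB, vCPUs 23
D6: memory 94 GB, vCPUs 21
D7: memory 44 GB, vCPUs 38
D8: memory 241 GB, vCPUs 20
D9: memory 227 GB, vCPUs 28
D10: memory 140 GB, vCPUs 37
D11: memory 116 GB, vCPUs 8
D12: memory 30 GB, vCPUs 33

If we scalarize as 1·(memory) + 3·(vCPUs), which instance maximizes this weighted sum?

D1: 1·225 + 3·14 = 267
D2: 1·219 + 3·58 = 393
D3: 1·25 + 3·54 = 187
D4: 1·212 + 3·47 = 353
D5: 1·95 + 3·23 = 164
D6: 1·94 + 3·21 = 157
D7: 1·44 + 3·38 = 158
D8: 1·241 + 3·20 = 301
D9: 1·227 + 3·28 = 311
D10: 1·140 + 3·37 = 251
D11: 1·116 + 3·8 = 140
D12: 1·30 + 3·33 = 129
Highest: D2 at 393.

D2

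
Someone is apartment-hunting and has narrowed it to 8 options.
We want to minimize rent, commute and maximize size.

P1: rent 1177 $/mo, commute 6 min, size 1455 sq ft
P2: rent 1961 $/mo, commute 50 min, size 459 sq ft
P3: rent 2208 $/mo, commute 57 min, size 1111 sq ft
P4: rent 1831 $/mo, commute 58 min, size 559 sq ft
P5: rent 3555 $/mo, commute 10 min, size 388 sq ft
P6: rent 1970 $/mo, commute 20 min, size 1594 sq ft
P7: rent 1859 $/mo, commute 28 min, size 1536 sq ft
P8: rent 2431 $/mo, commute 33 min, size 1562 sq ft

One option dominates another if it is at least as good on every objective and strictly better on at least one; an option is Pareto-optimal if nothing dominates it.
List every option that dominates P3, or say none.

P1, P6, P7

P1: rent 1177≤2208, commute 6≤57, size 1455≥1111 — dominates P3.
P6: rent 1970≤2208, commute 20≤57, size 1594≥1111 — dominates P3.
P7: rent 1859≤2208, commute 28≤57, size 1536≥1111 — dominates P3.
Others (P2, P4, P5, P8) are each worse than P3 on at least one objective.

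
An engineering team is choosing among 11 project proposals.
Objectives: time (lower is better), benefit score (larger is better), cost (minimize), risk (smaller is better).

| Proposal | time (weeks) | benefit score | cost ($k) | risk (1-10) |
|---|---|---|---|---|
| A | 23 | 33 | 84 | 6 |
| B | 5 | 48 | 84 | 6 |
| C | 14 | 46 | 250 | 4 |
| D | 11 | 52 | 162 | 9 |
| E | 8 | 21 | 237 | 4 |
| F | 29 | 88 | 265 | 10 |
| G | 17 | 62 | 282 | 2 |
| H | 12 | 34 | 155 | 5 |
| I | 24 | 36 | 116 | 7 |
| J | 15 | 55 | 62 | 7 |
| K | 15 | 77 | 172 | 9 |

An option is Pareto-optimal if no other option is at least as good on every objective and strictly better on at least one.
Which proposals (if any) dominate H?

none

A: worse on time (23 vs 12).
B: worse on risk (6 vs 5).
C: worse on time (14 vs 12).
D: worse on cost (162 vs 155).
E: worse on benefit score (21 vs 34).
F: worse on time (29 vs 12).
G: worse on time (17 vs 12).
I: worse on time (24 vs 12).
J: worse on time (15 vs 12).
K: worse on time (15 vs 12).
No option dominates H.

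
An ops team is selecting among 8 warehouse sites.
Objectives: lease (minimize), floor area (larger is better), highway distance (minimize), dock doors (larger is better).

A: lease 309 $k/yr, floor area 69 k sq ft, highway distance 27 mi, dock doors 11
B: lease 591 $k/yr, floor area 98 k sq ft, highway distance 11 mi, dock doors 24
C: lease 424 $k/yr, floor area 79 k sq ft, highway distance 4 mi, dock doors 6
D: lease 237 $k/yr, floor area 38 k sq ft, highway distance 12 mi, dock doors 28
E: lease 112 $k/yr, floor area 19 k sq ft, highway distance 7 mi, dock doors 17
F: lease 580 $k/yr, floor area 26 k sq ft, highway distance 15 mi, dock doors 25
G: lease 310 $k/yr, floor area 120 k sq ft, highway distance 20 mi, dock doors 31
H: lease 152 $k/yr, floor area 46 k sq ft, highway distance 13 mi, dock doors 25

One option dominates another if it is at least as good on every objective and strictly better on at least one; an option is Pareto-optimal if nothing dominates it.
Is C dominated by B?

B vs C: B is worse on lease (591 vs 424), so it does not dominate C.

No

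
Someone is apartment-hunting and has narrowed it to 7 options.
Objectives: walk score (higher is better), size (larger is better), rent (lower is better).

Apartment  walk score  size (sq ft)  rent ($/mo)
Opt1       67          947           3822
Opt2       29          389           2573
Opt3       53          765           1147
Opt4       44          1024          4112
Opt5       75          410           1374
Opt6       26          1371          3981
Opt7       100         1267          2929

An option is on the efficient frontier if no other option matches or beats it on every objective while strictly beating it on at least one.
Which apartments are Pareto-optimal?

Opt3, Opt5, Opt6, Opt7

Opt1: dominated by Opt7 (walk score 100≥67, size 1267≥947, rent 2929≤3822).
Opt2: dominated by Opt3 (walk score 53≥29, size 765≥389, rent 1147≤2573).
Opt3: not dominated (best rent).
Opt4: dominated by Opt7 (walk score 100≥44, size 1267≥1024, rent 2929≤4112).
Opt5: not dominated.
Opt6: not dominated (best size).
Opt7: not dominated (best walk score).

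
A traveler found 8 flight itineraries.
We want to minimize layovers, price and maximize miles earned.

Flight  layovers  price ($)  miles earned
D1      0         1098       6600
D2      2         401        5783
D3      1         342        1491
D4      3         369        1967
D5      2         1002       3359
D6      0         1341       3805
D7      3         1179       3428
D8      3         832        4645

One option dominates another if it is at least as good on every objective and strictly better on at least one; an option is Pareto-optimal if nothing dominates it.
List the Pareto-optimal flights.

D1, D2, D3, D4

D1: not dominated (best miles earned).
D2: not dominated.
D3: not dominated (best price).
D4: not dominated.
D5: dominated by D2 (layovers 2≤2, price 401≤1002, miles earned 5783≥3359).
D6: dominated by D1 (layovers 0≤0, price 1098≤1341, miles earned 6600≥3805).
D7: dominated by D1 (layovers 0≤3, price 1098≤1179, miles earned 6600≥3428).
D8: dominated by D2 (layovers 2≤3, price 401≤832, miles earned 5783≥4645).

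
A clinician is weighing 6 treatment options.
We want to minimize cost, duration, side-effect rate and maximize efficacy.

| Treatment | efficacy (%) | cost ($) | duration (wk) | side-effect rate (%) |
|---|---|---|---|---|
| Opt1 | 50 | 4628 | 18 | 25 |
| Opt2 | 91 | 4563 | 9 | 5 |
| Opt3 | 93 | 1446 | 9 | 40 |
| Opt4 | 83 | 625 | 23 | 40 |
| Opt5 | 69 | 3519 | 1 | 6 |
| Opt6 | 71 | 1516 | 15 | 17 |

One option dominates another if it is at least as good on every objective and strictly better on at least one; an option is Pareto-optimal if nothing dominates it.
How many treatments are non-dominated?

5

Opt1: dominated by Opt2 (efficacy 91≥50, cost 4563≤4628, duration 9≤18, side-effect rate 5≤25).
Opt2: not dominated (best side-effect rate).
Opt3: not dominated (best efficacy).
Opt4: not dominated (best cost).
Opt5: not dominated (best duration).
Opt6: not dominated.
Pareto-optimal: Opt2, Opt3, Opt4, Opt5, Opt6 → 5.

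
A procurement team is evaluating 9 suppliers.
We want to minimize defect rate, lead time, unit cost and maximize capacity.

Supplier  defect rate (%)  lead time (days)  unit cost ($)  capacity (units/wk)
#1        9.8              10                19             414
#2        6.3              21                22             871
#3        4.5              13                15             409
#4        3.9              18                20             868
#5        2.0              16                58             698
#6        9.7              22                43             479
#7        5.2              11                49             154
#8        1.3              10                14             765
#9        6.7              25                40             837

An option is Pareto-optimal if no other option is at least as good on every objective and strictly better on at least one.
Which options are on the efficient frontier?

#1: dominated by #8 (defect rate 1.3≤9.8, lead time 10≤10, unit cost 14≤19, capacity 765≥414).
#2: not dominated (best capacity).
#3: dominated by #8 (defect rate 1.3≤4.5, lead time 10≤13, unit cost 14≤15, capacity 765≥409).
#4: not dominated.
#5: dominated by #8 (defect rate 1.3≤2.0, lead time 10≤16, unit cost 14≤58, capacity 765≥698).
#6: dominated by #2 (defect rate 6.3≤9.7, lead time 21≤22, unit cost 22≤43, capacity 871≥479).
#7: dominated by #8 (defect rate 1.3≤5.2, lead time 10≤11, unit cost 14≤49, capacity 765≥154).
#8: not dominated (best defect rate).
#9: dominated by #2 (defect rate 6.3≤6.7, lead time 21≤25, unit cost 22≤40, capacity 871≥837).

#2, #4, #8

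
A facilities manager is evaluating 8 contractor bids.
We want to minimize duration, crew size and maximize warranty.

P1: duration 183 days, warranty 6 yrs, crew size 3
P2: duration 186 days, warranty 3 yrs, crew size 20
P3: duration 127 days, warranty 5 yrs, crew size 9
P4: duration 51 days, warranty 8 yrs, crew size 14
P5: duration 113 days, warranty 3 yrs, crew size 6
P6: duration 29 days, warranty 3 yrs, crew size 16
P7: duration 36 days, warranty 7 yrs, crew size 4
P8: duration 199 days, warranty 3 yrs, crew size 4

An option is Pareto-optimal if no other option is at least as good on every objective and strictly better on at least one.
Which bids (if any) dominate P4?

none

P1: worse on duration (183 vs 51).
P2: worse on duration (186 vs 51).
P3: worse on duration (127 vs 51).
P5: worse on duration (113 vs 51).
P6: worse on warranty (3 vs 8).
P7: worse on warranty (7 vs 8).
P8: worse on duration (199 vs 51).
No option dominates P4.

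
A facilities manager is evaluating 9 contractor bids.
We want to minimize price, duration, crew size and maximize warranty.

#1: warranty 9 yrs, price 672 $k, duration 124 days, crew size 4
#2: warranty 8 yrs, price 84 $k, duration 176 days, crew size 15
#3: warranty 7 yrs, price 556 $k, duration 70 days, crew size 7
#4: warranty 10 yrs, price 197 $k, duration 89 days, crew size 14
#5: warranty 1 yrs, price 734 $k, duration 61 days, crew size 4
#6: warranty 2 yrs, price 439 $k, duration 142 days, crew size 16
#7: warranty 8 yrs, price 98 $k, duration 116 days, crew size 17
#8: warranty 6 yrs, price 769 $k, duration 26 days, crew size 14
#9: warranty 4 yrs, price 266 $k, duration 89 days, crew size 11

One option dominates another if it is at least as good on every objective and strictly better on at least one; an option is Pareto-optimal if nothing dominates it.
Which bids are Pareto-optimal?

#1, #2, #3, #4, #5, #7, #8, #9

#1: not dominated.
#2: not dominated (best price).
#3: not dominated.
#4: not dominated (best warranty).
#5: not dominated.
#6: dominated by #4 (warranty 10≥2, price 197≤439, duration 89≤142, crew size 14≤16).
#7: not dominated.
#8: not dominated (best duration).
#9: not dominated.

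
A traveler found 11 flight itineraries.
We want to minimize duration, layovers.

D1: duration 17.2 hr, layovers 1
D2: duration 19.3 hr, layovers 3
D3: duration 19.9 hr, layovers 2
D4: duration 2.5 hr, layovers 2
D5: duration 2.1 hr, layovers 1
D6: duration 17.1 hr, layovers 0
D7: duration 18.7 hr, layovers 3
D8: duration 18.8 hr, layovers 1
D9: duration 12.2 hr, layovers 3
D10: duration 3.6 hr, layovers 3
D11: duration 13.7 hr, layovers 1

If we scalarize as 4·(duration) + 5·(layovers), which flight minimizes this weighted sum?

D5

D1: 4·17.2 + 5·1 = 73.8
D2: 4·19.3 + 5·3 = 92.2
D3: 4·19.9 + 5·2 = 89.6
D4: 4·2.5 + 5·2 = 20.0
D5: 4·2.1 + 5·1 = 13.4
D6: 4·17.1 + 5·0 = 68.4
D7: 4·18.7 + 5·3 = 89.8
D8: 4·18.8 + 5·1 = 80.2
D9: 4·12.2 + 5·3 = 63.8
D10: 4·3.6 + 5·3 = 29.4
D11: 4·13.7 + 5·1 = 59.8
Lowest: D5 at 13.4.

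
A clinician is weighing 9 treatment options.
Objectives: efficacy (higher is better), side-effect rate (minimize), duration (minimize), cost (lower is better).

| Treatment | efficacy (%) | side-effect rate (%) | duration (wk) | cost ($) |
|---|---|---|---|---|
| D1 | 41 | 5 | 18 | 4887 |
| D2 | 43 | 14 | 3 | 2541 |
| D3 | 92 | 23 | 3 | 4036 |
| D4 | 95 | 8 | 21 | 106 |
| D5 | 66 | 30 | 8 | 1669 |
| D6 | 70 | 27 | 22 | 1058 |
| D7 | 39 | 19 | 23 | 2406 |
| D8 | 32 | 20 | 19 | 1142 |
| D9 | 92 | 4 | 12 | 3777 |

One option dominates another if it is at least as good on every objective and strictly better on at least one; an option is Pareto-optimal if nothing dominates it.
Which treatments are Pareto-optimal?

D2, D3, D4, D5, D8, D9

D1: dominated by D9 (efficacy 92≥41, side-effect rate 4≤5, duration 12≤18, cost 3777≤4887).
D2: not dominated.
D3: not dominated.
D4: not dominated (best efficacy).
D5: not dominated.
D6: dominated by D4 (efficacy 95≥70, side-effect rate 8≤27, duration 21≤22, cost 106≤1058).
D7: dominated by D4 (efficacy 95≥39, side-effect rate 8≤19, duration 21≤23, cost 106≤2406).
D8: not dominated.
D9: not dominated (best side-effect rate).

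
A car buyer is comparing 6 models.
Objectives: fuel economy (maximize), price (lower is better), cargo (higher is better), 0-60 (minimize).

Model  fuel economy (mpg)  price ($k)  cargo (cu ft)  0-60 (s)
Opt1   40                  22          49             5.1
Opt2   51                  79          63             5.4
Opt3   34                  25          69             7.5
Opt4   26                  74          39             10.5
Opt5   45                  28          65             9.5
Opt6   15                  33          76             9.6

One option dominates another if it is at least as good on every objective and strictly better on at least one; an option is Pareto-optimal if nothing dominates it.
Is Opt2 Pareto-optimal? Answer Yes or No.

Yes

Opt1: worse on fuel economy (40 vs 51).
Opt3: worse on fuel economy (34 vs 51).
Opt4: worse on fuel economy (26 vs 51).
Opt5: worse on fuel economy (45 vs 51).
Opt6: worse on fuel economy (15 vs 51).
No option is at least as good as Opt2 on every objective and strictly better on one.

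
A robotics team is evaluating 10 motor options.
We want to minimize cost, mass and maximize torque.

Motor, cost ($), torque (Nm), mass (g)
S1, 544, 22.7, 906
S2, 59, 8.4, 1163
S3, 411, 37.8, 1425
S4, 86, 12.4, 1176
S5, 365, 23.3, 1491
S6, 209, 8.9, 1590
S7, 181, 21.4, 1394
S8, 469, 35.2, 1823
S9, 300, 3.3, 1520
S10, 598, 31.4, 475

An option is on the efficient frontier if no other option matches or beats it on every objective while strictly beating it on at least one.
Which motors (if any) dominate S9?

S2, S4, S7

S2: cost 59≤300, torque 8.4≥3.3, mass 1163≤1520 — dominates S9.
S4: cost 86≤300, torque 12.4≥3.3, mass 1176≤1520 — dominates S9.
S7: cost 181≤300, torque 21.4≥3.3, mass 1394≤1520 — dominates S9.
Others (S1, S3, S5, S6, S8, S10) are each worse than S9 on at least one objective.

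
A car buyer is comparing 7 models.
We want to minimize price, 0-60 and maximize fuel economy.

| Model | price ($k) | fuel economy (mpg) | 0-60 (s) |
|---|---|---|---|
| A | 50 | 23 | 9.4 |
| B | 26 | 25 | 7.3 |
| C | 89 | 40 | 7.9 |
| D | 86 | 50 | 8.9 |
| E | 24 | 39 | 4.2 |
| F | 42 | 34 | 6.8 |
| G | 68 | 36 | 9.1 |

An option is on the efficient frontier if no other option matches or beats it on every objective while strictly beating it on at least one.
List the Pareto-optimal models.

C, D, E

A: dominated by B (price 26≤50, fuel economy 25≥23, 0-60 7.3≤9.4).
B: dominated by E (price 24≤26, fuel economy 39≥25, 0-60 4.2≤7.3).
C: not dominated.
D: not dominated (best fuel economy).
E: not dominated (best price).
F: dominated by E (price 24≤42, fuel economy 39≥34, 0-60 4.2≤6.8).
G: dominated by E (price 24≤68, fuel economy 39≥36, 0-60 4.2≤9.1).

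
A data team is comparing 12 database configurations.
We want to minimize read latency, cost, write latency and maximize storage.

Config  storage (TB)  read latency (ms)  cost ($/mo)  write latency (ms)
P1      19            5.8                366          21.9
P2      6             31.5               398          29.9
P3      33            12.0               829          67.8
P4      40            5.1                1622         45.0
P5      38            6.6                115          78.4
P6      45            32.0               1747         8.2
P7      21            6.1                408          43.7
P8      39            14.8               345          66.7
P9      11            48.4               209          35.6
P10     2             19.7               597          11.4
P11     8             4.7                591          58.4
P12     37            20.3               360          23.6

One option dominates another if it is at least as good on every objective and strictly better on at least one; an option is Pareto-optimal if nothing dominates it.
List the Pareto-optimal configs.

P1, P3, P4, P5, P6, P7, P8, P9, P10, P11, P12

P1: not dominated.
P2: dominated by P1 (storage 19≥6, read latency 5.8≤31.5, cost 366≤398, write latency 21.9≤29.9).
P3: not dominated.
P4: not dominated.
P5: not dominated (best cost).
P6: not dominated (best storage).
P7: not dominated.
P8: not dominated.
P9: not dominated.
P10: not dominated.
P11: not dominated (best read latency).
P12: not dominated.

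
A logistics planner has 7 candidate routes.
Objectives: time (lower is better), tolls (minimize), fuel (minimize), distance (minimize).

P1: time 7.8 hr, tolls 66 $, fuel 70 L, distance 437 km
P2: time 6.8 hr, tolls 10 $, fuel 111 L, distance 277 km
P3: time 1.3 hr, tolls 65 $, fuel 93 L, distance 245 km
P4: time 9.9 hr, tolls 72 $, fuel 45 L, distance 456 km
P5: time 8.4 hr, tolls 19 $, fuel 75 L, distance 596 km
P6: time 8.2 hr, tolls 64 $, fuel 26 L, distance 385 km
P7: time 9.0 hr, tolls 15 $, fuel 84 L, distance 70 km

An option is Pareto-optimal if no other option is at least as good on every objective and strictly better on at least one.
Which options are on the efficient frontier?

P1, P2, P3, P5, P6, P7

P1: not dominated.
P2: not dominated (best tolls).
P3: not dominated (best time).
P4: dominated by P6 (time 8.2≤9.9, tolls 64≤72, fuel 26≤45, distance 385≤456).
P5: not dominated.
P6: not dominated (best fuel).
P7: not dominated (best distance).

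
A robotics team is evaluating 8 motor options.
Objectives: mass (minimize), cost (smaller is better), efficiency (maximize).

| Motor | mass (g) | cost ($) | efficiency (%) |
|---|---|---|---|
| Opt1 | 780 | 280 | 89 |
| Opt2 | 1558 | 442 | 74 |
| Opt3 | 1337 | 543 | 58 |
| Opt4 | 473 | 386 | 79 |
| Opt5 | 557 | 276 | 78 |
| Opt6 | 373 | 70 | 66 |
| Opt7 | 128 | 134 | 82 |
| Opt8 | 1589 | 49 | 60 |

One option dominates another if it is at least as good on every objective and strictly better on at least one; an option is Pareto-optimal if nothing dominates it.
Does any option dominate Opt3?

Opt1 vs Opt3: mass 780≤1337, cost 280≤543, efficiency 89≥58 — Opt1 is at least as good on every objective and strictly better on at least one, so Opt1 dominates Opt3.

Yes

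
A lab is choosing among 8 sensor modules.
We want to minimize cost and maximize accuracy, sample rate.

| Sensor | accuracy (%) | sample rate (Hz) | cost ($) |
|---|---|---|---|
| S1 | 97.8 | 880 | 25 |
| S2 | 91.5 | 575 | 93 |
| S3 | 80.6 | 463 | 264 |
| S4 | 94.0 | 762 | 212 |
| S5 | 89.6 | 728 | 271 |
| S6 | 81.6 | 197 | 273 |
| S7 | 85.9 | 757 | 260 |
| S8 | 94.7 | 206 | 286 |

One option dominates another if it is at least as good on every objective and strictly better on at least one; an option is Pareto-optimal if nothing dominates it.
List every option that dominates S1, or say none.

none

S2: worse on accuracy (91.5 vs 97.8).
S3: worse on accuracy (80.6 vs 97.8).
S4: worse on accuracy (94.0 vs 97.8).
S5: worse on accuracy (89.6 vs 97.8).
S6: worse on accuracy (81.6 vs 97.8).
S7: worse on accuracy (85.9 vs 97.8).
S8: worse on accuracy (94.7 vs 97.8).
No option dominates S1.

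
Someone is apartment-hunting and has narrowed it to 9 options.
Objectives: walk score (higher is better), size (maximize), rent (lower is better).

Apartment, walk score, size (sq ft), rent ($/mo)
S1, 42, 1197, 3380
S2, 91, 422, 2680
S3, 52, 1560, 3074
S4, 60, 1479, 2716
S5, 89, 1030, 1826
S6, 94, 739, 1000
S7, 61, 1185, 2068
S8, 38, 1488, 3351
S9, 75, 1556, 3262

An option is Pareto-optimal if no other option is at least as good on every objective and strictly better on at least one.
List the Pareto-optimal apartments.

S3, S4, S5, S6, S7, S9

S1: dominated by S3 (walk score 52≥42, size 1560≥1197, rent 3074≤3380).
S2: dominated by S6 (walk score 94≥91, size 739≥422, rent 1000≤2680).
S3: not dominated (best size).
S4: not dominated.
S5: not dominated.
S6: not dominated (best walk score).
S7: not dominated.
S8: dominated by S3 (walk score 52≥38, size 1560≥1488, rent 3074≤3351).
S9: not dominated.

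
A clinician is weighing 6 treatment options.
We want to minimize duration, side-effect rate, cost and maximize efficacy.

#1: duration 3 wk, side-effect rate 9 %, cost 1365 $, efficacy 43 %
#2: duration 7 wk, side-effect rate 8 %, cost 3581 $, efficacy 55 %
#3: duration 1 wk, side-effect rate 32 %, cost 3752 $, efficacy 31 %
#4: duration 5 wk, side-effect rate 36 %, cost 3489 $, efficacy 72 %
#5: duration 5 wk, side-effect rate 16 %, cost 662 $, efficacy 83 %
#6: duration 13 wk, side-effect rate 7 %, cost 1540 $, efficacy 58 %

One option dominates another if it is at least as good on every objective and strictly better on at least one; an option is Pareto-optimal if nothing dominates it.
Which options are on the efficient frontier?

#1, #2, #3, #5, #6

#1: not dominated.
#2: not dominated.
#3: not dominated (best duration).
#4: dominated by #5 (duration 5≤5, side-effect rate 16≤36, cost 662≤3489, efficacy 83≥72).
#5: not dominated (best cost).
#6: not dominated (best side-effect rate).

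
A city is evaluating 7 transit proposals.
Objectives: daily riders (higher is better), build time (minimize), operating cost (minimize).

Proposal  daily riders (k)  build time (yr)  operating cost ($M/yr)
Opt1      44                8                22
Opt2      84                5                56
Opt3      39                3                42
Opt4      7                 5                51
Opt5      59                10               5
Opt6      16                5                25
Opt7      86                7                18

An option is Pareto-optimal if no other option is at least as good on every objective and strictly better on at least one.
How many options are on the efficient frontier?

Opt1: dominated by Opt7 (daily riders 86≥44, build time 7≤8, operating cost 18≤22).
Opt2: not dominated.
Opt3: not dominated (best build time).
Opt4: dominated by Opt3 (daily riders 39≥7, build time 3≤5, operating cost 42≤51).
Opt5: not dominated (best operating cost).
Opt6: not dominated.
Opt7: not dominated (best daily riders).
Pareto-optimal: Opt2, Opt3, Opt5, Opt6, Opt7 → 5.

5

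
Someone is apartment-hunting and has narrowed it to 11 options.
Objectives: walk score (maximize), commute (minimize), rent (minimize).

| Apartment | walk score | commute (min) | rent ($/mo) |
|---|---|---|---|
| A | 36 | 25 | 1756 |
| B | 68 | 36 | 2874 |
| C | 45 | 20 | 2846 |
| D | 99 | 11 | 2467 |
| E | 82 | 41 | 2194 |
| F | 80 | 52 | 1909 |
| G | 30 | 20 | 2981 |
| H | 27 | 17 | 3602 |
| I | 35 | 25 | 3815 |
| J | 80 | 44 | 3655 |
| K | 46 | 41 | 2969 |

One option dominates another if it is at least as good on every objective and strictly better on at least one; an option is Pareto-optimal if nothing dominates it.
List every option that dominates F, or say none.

none

A: worse on walk score (36 vs 80).
B: worse on walk score (68 vs 80).
C: worse on walk score (45 vs 80).
D: worse on rent (2467 vs 1909).
E: worse on rent (2194 vs 1909).
G: worse on walk score (30 vs 80).
H: worse on walk score (27 vs 80).
I: worse on walk score (35 vs 80).
J: worse on rent (3655 vs 1909).
K: worse on walk score (46 vs 80).
No option dominates F.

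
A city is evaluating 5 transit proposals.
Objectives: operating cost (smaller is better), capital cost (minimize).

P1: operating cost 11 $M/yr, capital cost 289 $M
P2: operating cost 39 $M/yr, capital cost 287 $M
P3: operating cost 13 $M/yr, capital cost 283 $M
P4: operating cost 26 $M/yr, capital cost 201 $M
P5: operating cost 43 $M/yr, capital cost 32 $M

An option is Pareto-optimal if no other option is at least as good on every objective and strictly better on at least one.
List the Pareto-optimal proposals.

P1, P3, P4, P5

P1: not dominated (best operating cost).
P2: dominated by P3 (operating cost 13≤39, capital cost 283≤287).
P3: not dominated.
P4: not dominated.
P5: not dominated (best capital cost).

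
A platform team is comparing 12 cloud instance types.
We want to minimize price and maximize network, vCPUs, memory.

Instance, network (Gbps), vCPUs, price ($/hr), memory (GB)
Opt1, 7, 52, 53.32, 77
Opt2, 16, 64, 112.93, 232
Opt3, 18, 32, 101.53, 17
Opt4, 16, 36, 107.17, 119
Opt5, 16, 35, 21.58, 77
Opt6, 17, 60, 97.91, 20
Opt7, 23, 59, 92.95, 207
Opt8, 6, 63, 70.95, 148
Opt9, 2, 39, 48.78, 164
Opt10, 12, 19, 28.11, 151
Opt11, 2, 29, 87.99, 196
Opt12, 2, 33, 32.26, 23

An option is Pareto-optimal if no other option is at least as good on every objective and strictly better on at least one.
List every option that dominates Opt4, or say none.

Opt7

Opt7: network 23≥16, vCPUs 59≥36, price 92.95≤107.17, memory 207≥119 — dominates Opt4.
Others (Opt1, Opt2, Opt3, Opt5, Opt6, Opt8, Opt9, Opt10, Opt11, Opt12) are each worse than Opt4 on at least one objective.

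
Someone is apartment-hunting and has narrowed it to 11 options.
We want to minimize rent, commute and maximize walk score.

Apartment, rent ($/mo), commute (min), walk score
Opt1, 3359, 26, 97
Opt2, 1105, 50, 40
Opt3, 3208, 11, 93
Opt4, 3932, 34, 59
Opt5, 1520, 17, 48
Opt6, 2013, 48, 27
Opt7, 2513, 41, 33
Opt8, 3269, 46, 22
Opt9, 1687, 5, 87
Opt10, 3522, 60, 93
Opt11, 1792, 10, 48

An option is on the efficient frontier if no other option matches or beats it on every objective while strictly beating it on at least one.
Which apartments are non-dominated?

Opt1: not dominated (best walk score).
Opt2: not dominated (best rent).
Opt3: not dominated.
Opt4: dominated by Opt1 (rent 3359≤3932, commute 26≤34, walk score 97≥59).
Opt5: not dominated.
Opt6: dominated by Opt5 (rent 1520≤2013, commute 17≤48, walk score 48≥27).
Opt7: dominated by Opt5 (rent 1520≤2513, commute 17≤41, walk score 48≥33).
Opt8: dominated by Opt3 (rent 3208≤3269, commute 11≤46, walk score 93≥22).
Opt9: not dominated (best commute).
Opt10: dominated by Opt1 (rent 3359≤3522, commute 26≤60, walk score 97≥93).
Opt11: dominated by Opt9 (rent 1687≤1792, commute 5≤10, walk score 87≥48).

Opt1, Opt2, Opt3, Opt5, Opt9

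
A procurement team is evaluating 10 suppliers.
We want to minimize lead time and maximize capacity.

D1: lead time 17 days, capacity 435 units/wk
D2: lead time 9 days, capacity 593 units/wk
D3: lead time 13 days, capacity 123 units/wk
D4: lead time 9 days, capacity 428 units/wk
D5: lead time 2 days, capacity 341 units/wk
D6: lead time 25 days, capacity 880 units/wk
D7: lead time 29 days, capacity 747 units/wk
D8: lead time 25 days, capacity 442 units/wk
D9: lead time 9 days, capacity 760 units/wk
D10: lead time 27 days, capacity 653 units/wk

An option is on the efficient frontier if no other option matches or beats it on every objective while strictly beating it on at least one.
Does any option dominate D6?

No

D1: worse on capacity (435 vs 880).
D2: worse on capacity (593 vs 880).
D3: worse on capacity (123 vs 880).
D4: worse on capacity (428 vs 880).
D5: worse on capacity (341 vs 880).
D7: worse on lead time (29 vs 25).
D8: worse on capacity (442 vs 880).
D9: worse on capacity (760 vs 880).
D10: worse on lead time (27 vs 25).
No option is at least as good as D6 on every objective and strictly better on one.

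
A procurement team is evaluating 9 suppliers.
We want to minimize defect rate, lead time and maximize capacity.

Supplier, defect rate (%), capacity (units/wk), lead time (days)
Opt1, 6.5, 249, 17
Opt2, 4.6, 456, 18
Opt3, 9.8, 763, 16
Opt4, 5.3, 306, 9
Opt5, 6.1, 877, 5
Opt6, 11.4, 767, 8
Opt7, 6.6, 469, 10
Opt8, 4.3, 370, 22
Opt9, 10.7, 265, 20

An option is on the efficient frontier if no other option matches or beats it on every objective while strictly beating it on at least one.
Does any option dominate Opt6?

Opt5 vs Opt6: defect rate 6.1≤11.4, capacity 877≥767, lead time 5≤8 — Opt5 is at least as good on every objective and strictly better on at least one, so Opt5 dominates Opt6.

Yes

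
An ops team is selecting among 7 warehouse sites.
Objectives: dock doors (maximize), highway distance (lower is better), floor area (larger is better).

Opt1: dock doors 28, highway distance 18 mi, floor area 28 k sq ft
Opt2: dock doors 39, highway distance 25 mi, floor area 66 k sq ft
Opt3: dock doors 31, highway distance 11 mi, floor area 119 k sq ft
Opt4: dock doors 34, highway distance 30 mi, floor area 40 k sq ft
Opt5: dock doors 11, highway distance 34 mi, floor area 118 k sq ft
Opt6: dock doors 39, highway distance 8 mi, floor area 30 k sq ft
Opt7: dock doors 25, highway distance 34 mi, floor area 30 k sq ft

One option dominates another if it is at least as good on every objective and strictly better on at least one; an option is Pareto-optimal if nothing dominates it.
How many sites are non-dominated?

3

Opt1: dominated by Opt3 (dock doors 31≥28, highway distance 11≤18, floor area 119≥28).
Opt2: not dominated.
Opt3: not dominated (best floor area).
Opt4: dominated by Opt2 (dock doors 39≥34, highway distance 25≤30, floor area 66≥40).
Opt5: dominated by Opt3 (dock doors 31≥11, highway distance 11≤34, floor area 119≥118).
Opt6: not dominated (best highway distance).
Opt7: dominated by Opt2 (dock doors 39≥25, highway distance 25≤34, floor area 66≥30).
Pareto-optimal: Opt2, Opt3, Opt6 → 3.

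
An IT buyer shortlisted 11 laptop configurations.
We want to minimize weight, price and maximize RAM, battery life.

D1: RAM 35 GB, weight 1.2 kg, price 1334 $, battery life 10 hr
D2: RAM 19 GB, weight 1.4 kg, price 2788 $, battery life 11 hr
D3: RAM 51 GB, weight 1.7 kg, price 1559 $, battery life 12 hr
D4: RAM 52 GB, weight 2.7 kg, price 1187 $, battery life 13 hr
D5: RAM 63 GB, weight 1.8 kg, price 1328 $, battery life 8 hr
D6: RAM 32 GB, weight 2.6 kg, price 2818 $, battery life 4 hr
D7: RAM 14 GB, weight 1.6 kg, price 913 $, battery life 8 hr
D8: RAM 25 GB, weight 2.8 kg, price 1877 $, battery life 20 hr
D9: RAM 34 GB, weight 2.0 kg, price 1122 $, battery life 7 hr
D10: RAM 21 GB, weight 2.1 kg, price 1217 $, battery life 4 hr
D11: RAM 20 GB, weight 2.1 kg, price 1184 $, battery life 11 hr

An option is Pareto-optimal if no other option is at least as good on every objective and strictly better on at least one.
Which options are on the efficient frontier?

D1, D2, D3, D4, D5, D7, D8, D9, D11

D1: not dominated (best weight).
D2: not dominated.
D3: not dominated.
D4: not dominated.
D5: not dominated (best RAM).
D6: dominated by D1 (RAM 35≥32, weight 1.2≤2.6, price 1334≤2818, battery life 10≥4).
D7: not dominated (best price).
D8: not dominated (best battery life).
D9: not dominated.
D10: dominated by D9 (RAM 34≥21, weight 2.0≤2.1, price 1122≤1217, battery life 7≥4).
D11: not dominated.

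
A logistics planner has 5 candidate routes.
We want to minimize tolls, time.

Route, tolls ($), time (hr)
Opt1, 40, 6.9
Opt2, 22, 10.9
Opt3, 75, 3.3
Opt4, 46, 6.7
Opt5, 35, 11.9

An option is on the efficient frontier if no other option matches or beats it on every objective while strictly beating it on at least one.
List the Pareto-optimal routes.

Opt1, Opt2, Opt3, Opt4

Opt1: not dominated.
Opt2: not dominated (best tolls).
Opt3: not dominated (best time).
Opt4: not dominated.
Opt5: dominated by Opt2 (tolls 22≤35, time 10.9≤11.9).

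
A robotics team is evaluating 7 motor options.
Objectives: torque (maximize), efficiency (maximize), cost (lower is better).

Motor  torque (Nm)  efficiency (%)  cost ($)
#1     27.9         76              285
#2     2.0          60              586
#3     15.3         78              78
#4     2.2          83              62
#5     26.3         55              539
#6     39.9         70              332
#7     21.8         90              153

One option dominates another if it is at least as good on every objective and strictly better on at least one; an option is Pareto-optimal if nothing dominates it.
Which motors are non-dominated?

#1: not dominated.
#2: dominated by #1 (torque 27.9≥2.0, efficiency 76≥60, cost 285≤586).
#3: not dominated.
#4: not dominated (best cost).
#5: dominated by #1 (torque 27.9≥26.3, efficiency 76≥55, cost 285≤539).
#6: not dominated (best torque).
#7: not dominated (best efficiency).

#1, #3, #4, #6, #7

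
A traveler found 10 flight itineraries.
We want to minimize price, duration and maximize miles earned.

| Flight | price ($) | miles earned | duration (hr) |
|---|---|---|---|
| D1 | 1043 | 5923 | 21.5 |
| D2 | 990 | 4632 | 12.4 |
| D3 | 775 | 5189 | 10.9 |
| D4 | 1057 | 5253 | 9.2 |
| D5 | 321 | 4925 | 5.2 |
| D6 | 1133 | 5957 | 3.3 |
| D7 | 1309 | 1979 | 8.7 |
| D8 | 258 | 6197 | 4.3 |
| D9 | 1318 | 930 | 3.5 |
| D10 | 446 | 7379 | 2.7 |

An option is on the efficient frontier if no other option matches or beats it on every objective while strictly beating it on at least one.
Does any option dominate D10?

D1: worse on price (1043 vs 446).
D2: worse on price (990 vs 446).
D3: worse on price (775 vs 446).
D4: worse on price (1057 vs 446).
D5: worse on miles earned (4925 vs 7379).
D6: worse on price (1133 vs 446).
D7: worse on price (1309 vs 446).
D8: worse on miles earned (6197 vs 7379).
D9: worse on price (1318 vs 446).
No option is at least as good as D10 on every objective and strictly better on one.

No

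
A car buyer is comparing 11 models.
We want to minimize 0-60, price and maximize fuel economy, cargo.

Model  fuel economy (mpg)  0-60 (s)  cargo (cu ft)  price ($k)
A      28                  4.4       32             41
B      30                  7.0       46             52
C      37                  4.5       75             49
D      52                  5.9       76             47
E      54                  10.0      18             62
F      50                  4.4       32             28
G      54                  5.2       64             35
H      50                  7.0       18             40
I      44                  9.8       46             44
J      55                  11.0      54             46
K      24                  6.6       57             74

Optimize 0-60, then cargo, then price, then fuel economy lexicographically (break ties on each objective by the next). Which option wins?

First minimize 0-60: best is 4.4, kept {A, F}.
Then maximize cargo: best is 32, kept {A, F}.
Then minimize price: best is 28, kept {F}.

F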